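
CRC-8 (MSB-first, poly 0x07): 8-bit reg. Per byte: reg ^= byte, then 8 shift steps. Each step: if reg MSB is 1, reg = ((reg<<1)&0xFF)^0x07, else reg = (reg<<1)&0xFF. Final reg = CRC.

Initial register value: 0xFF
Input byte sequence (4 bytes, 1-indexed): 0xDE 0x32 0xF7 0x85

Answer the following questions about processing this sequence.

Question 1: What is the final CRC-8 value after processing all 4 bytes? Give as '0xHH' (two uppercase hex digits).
After byte 1 (0xDE): reg=0xE7
After byte 2 (0x32): reg=0x25
After byte 3 (0xF7): reg=0x30
After byte 4 (0x85): reg=0x02

Answer: 0x02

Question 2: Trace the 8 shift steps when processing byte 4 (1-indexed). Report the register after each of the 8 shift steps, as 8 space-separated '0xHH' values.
Answer: 0x6D 0xDA 0xB3 0x61 0xC2 0x83 0x01 0x02

Derivation:
After byte 1 (0xDE): reg=0xE7
After byte 2 (0x32): reg=0x25
After byte 3 (0xF7): reg=0x30
Register before byte 4: 0x30
After XOR with byte 0x85: 0xB5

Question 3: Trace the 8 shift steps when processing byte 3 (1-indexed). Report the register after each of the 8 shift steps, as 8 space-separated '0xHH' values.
After byte 1 (0xDE): reg=0xE7
After byte 2 (0x32): reg=0x25
Register before byte 3: 0x25
After XOR with byte 0xF7: 0xD2

Answer: 0xA3 0x41 0x82 0x03 0x06 0x0C 0x18 0x30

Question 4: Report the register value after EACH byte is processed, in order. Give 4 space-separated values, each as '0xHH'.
0xE7 0x25 0x30 0x02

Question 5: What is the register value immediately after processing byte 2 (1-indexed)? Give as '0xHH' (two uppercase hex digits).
Answer: 0x25

Derivation:
After byte 1 (0xDE): reg=0xE7
After byte 2 (0x32): reg=0x25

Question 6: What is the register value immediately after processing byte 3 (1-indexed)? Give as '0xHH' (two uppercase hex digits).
Answer: 0x30

Derivation:
After byte 1 (0xDE): reg=0xE7
After byte 2 (0x32): reg=0x25
After byte 3 (0xF7): reg=0x30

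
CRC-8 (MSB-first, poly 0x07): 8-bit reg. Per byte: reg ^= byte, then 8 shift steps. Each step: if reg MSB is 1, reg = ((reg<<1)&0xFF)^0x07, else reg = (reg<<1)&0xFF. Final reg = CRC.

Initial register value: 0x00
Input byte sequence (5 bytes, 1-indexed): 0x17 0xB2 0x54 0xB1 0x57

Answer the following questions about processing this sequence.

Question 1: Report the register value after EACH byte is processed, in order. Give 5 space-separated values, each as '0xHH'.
0x65 0x2B 0x7A 0x7F 0xD8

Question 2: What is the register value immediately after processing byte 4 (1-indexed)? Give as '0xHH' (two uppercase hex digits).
Answer: 0x7F

Derivation:
After byte 1 (0x17): reg=0x65
After byte 2 (0xB2): reg=0x2B
After byte 3 (0x54): reg=0x7A
After byte 4 (0xB1): reg=0x7F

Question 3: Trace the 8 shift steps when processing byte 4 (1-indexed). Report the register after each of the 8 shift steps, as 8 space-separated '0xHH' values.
Answer: 0x91 0x25 0x4A 0x94 0x2F 0x5E 0xBC 0x7F

Derivation:
After byte 1 (0x17): reg=0x65
After byte 2 (0xB2): reg=0x2B
After byte 3 (0x54): reg=0x7A
Register before byte 4: 0x7A
After XOR with byte 0xB1: 0xCB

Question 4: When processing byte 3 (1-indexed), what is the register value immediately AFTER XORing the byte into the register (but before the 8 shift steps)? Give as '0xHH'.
Register before byte 3: 0x2B
Byte 3: 0x54
0x2B XOR 0x54 = 0x7F

Answer: 0x7F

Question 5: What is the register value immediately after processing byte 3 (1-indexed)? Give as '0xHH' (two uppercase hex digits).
Answer: 0x7A

Derivation:
After byte 1 (0x17): reg=0x65
After byte 2 (0xB2): reg=0x2B
After byte 3 (0x54): reg=0x7A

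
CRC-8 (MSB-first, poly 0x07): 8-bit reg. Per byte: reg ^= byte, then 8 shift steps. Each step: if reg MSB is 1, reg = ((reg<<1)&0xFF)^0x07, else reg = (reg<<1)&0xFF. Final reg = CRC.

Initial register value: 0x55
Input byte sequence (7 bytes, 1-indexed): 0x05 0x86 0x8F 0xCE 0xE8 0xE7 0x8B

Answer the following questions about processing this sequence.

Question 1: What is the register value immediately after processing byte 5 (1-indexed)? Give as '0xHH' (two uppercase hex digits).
After byte 1 (0x05): reg=0xB7
After byte 2 (0x86): reg=0x97
After byte 3 (0x8F): reg=0x48
After byte 4 (0xCE): reg=0x9B
After byte 5 (0xE8): reg=0x5E

Answer: 0x5E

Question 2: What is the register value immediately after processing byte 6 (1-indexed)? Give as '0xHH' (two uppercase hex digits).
Answer: 0x26

Derivation:
After byte 1 (0x05): reg=0xB7
After byte 2 (0x86): reg=0x97
After byte 3 (0x8F): reg=0x48
After byte 4 (0xCE): reg=0x9B
After byte 5 (0xE8): reg=0x5E
After byte 6 (0xE7): reg=0x26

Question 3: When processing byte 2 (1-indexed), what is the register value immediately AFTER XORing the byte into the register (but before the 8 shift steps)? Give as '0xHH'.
Register before byte 2: 0xB7
Byte 2: 0x86
0xB7 XOR 0x86 = 0x31

Answer: 0x31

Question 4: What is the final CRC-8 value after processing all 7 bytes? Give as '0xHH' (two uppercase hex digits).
After byte 1 (0x05): reg=0xB7
After byte 2 (0x86): reg=0x97
After byte 3 (0x8F): reg=0x48
After byte 4 (0xCE): reg=0x9B
After byte 5 (0xE8): reg=0x5E
After byte 6 (0xE7): reg=0x26
After byte 7 (0x8B): reg=0x4A

Answer: 0x4A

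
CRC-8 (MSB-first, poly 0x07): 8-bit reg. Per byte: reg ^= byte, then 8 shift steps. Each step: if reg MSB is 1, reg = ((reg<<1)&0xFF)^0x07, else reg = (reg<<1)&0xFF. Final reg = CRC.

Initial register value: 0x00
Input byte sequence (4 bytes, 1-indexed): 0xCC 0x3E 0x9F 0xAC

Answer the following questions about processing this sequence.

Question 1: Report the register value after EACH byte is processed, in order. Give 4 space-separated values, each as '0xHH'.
0x6A 0xAB 0x8C 0xE0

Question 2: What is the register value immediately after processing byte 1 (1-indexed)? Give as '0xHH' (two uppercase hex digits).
After byte 1 (0xCC): reg=0x6A

Answer: 0x6A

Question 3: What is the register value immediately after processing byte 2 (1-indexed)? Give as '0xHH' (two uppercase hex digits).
Answer: 0xAB

Derivation:
After byte 1 (0xCC): reg=0x6A
After byte 2 (0x3E): reg=0xAB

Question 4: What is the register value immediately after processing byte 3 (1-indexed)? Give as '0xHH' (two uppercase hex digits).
Answer: 0x8C

Derivation:
After byte 1 (0xCC): reg=0x6A
After byte 2 (0x3E): reg=0xAB
After byte 3 (0x9F): reg=0x8C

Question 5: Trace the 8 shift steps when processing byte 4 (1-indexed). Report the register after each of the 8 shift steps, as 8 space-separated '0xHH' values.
After byte 1 (0xCC): reg=0x6A
After byte 2 (0x3E): reg=0xAB
After byte 3 (0x9F): reg=0x8C
Register before byte 4: 0x8C
After XOR with byte 0xAC: 0x20

Answer: 0x40 0x80 0x07 0x0E 0x1C 0x38 0x70 0xE0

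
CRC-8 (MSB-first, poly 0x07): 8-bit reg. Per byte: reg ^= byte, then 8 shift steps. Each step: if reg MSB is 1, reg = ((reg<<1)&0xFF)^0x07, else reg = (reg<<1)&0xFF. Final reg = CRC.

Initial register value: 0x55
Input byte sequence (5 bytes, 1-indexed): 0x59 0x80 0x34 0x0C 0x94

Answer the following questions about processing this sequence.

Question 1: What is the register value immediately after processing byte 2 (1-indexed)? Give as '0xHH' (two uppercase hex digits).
After byte 1 (0x59): reg=0x24
After byte 2 (0x80): reg=0x75

Answer: 0x75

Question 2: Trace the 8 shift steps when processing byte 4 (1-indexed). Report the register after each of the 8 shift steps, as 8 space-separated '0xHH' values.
After byte 1 (0x59): reg=0x24
After byte 2 (0x80): reg=0x75
After byte 3 (0x34): reg=0xC0
Register before byte 4: 0xC0
After XOR with byte 0x0C: 0xCC

Answer: 0x9F 0x39 0x72 0xE4 0xCF 0x99 0x35 0x6A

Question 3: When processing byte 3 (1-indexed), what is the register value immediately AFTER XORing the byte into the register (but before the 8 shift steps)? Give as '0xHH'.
Answer: 0x41

Derivation:
Register before byte 3: 0x75
Byte 3: 0x34
0x75 XOR 0x34 = 0x41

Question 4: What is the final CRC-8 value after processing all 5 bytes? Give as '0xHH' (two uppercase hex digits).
Answer: 0xF4

Derivation:
After byte 1 (0x59): reg=0x24
After byte 2 (0x80): reg=0x75
After byte 3 (0x34): reg=0xC0
After byte 4 (0x0C): reg=0x6A
After byte 5 (0x94): reg=0xF4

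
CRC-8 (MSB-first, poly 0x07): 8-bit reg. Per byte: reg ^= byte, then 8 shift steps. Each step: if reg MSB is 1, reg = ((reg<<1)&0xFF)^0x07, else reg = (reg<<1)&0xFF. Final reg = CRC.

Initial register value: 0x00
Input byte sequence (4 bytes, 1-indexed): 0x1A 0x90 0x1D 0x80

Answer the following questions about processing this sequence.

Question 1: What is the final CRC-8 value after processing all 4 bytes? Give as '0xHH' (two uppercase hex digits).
After byte 1 (0x1A): reg=0x46
After byte 2 (0x90): reg=0x2C
After byte 3 (0x1D): reg=0x97
After byte 4 (0x80): reg=0x65

Answer: 0x65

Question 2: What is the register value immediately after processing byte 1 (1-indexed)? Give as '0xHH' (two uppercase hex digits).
After byte 1 (0x1A): reg=0x46

Answer: 0x46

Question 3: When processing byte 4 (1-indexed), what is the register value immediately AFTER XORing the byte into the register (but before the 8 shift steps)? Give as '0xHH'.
Register before byte 4: 0x97
Byte 4: 0x80
0x97 XOR 0x80 = 0x17

Answer: 0x17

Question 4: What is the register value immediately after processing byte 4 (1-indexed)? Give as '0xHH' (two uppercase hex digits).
After byte 1 (0x1A): reg=0x46
After byte 2 (0x90): reg=0x2C
After byte 3 (0x1D): reg=0x97
After byte 4 (0x80): reg=0x65

Answer: 0x65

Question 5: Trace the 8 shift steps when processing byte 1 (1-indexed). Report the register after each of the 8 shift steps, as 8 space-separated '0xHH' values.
Register before byte 1: 0x00
After XOR with byte 0x1A: 0x1A

Answer: 0x34 0x68 0xD0 0xA7 0x49 0x92 0x23 0x46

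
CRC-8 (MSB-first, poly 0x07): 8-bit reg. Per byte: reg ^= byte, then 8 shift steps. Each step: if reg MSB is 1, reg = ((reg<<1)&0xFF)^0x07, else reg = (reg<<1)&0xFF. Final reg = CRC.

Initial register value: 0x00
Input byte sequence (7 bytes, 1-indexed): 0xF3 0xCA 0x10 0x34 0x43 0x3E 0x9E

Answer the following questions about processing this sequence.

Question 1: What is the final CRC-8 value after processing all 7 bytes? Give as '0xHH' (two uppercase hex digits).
Answer: 0x58

Derivation:
After byte 1 (0xF3): reg=0xD7
After byte 2 (0xCA): reg=0x53
After byte 3 (0x10): reg=0xCE
After byte 4 (0x34): reg=0xE8
After byte 5 (0x43): reg=0x58
After byte 6 (0x3E): reg=0x35
After byte 7 (0x9E): reg=0x58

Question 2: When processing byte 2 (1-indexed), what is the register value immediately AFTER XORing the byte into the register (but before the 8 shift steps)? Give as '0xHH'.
Register before byte 2: 0xD7
Byte 2: 0xCA
0xD7 XOR 0xCA = 0x1D

Answer: 0x1D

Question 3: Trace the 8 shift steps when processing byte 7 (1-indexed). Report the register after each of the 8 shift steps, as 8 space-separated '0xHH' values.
After byte 1 (0xF3): reg=0xD7
After byte 2 (0xCA): reg=0x53
After byte 3 (0x10): reg=0xCE
After byte 4 (0x34): reg=0xE8
After byte 5 (0x43): reg=0x58
After byte 6 (0x3E): reg=0x35
Register before byte 7: 0x35
After XOR with byte 0x9E: 0xAB

Answer: 0x51 0xA2 0x43 0x86 0x0B 0x16 0x2C 0x58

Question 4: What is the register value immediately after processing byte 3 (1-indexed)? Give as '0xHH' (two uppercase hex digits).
After byte 1 (0xF3): reg=0xD7
After byte 2 (0xCA): reg=0x53
After byte 3 (0x10): reg=0xCE

Answer: 0xCE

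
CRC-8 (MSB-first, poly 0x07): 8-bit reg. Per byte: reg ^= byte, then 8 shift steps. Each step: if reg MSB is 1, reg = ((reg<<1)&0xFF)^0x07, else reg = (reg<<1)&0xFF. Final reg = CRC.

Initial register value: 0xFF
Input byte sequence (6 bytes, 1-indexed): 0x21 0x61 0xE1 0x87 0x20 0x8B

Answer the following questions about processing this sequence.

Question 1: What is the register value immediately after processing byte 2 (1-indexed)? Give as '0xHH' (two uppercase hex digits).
After byte 1 (0x21): reg=0x14
After byte 2 (0x61): reg=0x4C

Answer: 0x4C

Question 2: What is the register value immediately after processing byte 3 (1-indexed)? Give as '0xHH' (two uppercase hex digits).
Answer: 0x4A

Derivation:
After byte 1 (0x21): reg=0x14
After byte 2 (0x61): reg=0x4C
After byte 3 (0xE1): reg=0x4A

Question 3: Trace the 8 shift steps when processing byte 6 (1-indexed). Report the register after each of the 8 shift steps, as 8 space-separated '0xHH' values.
After byte 1 (0x21): reg=0x14
After byte 2 (0x61): reg=0x4C
After byte 3 (0xE1): reg=0x4A
After byte 4 (0x87): reg=0x6D
After byte 5 (0x20): reg=0xE4
Register before byte 6: 0xE4
After XOR with byte 0x8B: 0x6F

Answer: 0xDE 0xBB 0x71 0xE2 0xC3 0x81 0x05 0x0A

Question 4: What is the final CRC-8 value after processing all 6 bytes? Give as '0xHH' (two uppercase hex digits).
Answer: 0x0A

Derivation:
After byte 1 (0x21): reg=0x14
After byte 2 (0x61): reg=0x4C
After byte 3 (0xE1): reg=0x4A
After byte 4 (0x87): reg=0x6D
After byte 5 (0x20): reg=0xE4
After byte 6 (0x8B): reg=0x0A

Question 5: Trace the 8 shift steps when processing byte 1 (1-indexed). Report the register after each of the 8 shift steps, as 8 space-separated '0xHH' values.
Register before byte 1: 0xFF
After XOR with byte 0x21: 0xDE

Answer: 0xBB 0x71 0xE2 0xC3 0x81 0x05 0x0A 0x14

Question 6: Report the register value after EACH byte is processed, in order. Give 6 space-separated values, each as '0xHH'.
0x14 0x4C 0x4A 0x6D 0xE4 0x0A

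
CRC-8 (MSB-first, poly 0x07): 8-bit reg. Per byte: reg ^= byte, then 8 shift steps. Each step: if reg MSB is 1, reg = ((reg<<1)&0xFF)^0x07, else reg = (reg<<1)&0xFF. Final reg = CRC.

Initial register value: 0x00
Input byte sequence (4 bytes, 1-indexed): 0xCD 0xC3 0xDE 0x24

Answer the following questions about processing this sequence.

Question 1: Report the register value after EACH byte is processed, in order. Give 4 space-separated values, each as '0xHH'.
0x6D 0x43 0xDA 0xF4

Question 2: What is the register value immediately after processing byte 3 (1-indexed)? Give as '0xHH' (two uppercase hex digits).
Answer: 0xDA

Derivation:
After byte 1 (0xCD): reg=0x6D
After byte 2 (0xC3): reg=0x43
After byte 3 (0xDE): reg=0xDA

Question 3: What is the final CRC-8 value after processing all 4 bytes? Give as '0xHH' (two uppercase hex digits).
Answer: 0xF4

Derivation:
After byte 1 (0xCD): reg=0x6D
After byte 2 (0xC3): reg=0x43
After byte 3 (0xDE): reg=0xDA
After byte 4 (0x24): reg=0xF4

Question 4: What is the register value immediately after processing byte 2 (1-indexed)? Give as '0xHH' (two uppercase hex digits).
After byte 1 (0xCD): reg=0x6D
After byte 2 (0xC3): reg=0x43

Answer: 0x43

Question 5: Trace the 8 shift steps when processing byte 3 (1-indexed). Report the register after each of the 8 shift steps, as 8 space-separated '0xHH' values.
After byte 1 (0xCD): reg=0x6D
After byte 2 (0xC3): reg=0x43
Register before byte 3: 0x43
After XOR with byte 0xDE: 0x9D

Answer: 0x3D 0x7A 0xF4 0xEF 0xD9 0xB5 0x6D 0xDA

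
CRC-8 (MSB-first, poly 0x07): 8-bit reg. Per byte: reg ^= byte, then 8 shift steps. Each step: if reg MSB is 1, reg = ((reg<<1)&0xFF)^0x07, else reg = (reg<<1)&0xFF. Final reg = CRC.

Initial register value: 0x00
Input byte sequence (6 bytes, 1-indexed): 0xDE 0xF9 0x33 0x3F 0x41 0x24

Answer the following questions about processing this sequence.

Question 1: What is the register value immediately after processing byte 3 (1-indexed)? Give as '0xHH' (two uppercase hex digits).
Answer: 0x33

Derivation:
After byte 1 (0xDE): reg=0x14
After byte 2 (0xF9): reg=0x8D
After byte 3 (0x33): reg=0x33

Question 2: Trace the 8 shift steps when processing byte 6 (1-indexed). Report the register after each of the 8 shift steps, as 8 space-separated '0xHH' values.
Answer: 0x30 0x60 0xC0 0x87 0x09 0x12 0x24 0x48

Derivation:
After byte 1 (0xDE): reg=0x14
After byte 2 (0xF9): reg=0x8D
After byte 3 (0x33): reg=0x33
After byte 4 (0x3F): reg=0x24
After byte 5 (0x41): reg=0x3C
Register before byte 6: 0x3C
After XOR with byte 0x24: 0x18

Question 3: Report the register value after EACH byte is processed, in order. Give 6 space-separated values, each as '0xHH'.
0x14 0x8D 0x33 0x24 0x3C 0x48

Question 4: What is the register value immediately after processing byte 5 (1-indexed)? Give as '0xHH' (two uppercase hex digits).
After byte 1 (0xDE): reg=0x14
After byte 2 (0xF9): reg=0x8D
After byte 3 (0x33): reg=0x33
After byte 4 (0x3F): reg=0x24
After byte 5 (0x41): reg=0x3C

Answer: 0x3C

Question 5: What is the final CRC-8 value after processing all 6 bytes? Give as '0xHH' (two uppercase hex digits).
After byte 1 (0xDE): reg=0x14
After byte 2 (0xF9): reg=0x8D
After byte 3 (0x33): reg=0x33
After byte 4 (0x3F): reg=0x24
After byte 5 (0x41): reg=0x3C
After byte 6 (0x24): reg=0x48

Answer: 0x48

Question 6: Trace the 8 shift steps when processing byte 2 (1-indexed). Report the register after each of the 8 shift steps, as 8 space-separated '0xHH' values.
After byte 1 (0xDE): reg=0x14
Register before byte 2: 0x14
After XOR with byte 0xF9: 0xED

Answer: 0xDD 0xBD 0x7D 0xFA 0xF3 0xE1 0xC5 0x8D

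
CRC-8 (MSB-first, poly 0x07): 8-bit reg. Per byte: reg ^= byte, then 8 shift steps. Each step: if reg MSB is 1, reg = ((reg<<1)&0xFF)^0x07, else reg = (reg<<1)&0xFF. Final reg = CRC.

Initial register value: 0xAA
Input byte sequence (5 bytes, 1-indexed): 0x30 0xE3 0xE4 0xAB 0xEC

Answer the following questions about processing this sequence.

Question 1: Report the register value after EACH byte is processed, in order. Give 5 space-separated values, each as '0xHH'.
0xCF 0xC4 0xE0 0xF6 0x46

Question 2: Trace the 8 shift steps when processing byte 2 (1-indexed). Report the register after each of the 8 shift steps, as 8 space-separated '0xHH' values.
After byte 1 (0x30): reg=0xCF
Register before byte 2: 0xCF
After XOR with byte 0xE3: 0x2C

Answer: 0x58 0xB0 0x67 0xCE 0x9B 0x31 0x62 0xC4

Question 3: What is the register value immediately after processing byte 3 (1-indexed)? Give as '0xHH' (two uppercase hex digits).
After byte 1 (0x30): reg=0xCF
After byte 2 (0xE3): reg=0xC4
After byte 3 (0xE4): reg=0xE0

Answer: 0xE0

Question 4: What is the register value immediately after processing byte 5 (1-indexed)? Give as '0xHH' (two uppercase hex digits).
Answer: 0x46

Derivation:
After byte 1 (0x30): reg=0xCF
After byte 2 (0xE3): reg=0xC4
After byte 3 (0xE4): reg=0xE0
After byte 4 (0xAB): reg=0xF6
After byte 5 (0xEC): reg=0x46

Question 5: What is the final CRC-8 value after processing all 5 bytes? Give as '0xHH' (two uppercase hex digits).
After byte 1 (0x30): reg=0xCF
After byte 2 (0xE3): reg=0xC4
After byte 3 (0xE4): reg=0xE0
After byte 4 (0xAB): reg=0xF6
After byte 5 (0xEC): reg=0x46

Answer: 0x46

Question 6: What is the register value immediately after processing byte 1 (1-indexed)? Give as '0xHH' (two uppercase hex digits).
Answer: 0xCF

Derivation:
After byte 1 (0x30): reg=0xCF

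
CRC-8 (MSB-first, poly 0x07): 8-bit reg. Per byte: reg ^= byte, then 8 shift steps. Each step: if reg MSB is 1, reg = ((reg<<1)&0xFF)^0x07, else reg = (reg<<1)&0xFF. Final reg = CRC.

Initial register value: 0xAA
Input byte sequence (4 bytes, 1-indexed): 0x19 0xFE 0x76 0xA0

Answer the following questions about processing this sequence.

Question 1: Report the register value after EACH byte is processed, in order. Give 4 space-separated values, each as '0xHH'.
0x10 0x84 0xD0 0x57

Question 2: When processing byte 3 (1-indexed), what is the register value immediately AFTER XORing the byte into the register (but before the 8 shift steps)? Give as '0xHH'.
Answer: 0xF2

Derivation:
Register before byte 3: 0x84
Byte 3: 0x76
0x84 XOR 0x76 = 0xF2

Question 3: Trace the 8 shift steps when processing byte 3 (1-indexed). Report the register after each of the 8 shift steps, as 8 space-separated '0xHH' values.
After byte 1 (0x19): reg=0x10
After byte 2 (0xFE): reg=0x84
Register before byte 3: 0x84
After XOR with byte 0x76: 0xF2

Answer: 0xE3 0xC1 0x85 0x0D 0x1A 0x34 0x68 0xD0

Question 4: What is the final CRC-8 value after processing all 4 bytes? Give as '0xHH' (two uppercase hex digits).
After byte 1 (0x19): reg=0x10
After byte 2 (0xFE): reg=0x84
After byte 3 (0x76): reg=0xD0
After byte 4 (0xA0): reg=0x57

Answer: 0x57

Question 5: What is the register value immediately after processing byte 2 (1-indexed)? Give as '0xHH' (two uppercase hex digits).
Answer: 0x84

Derivation:
After byte 1 (0x19): reg=0x10
After byte 2 (0xFE): reg=0x84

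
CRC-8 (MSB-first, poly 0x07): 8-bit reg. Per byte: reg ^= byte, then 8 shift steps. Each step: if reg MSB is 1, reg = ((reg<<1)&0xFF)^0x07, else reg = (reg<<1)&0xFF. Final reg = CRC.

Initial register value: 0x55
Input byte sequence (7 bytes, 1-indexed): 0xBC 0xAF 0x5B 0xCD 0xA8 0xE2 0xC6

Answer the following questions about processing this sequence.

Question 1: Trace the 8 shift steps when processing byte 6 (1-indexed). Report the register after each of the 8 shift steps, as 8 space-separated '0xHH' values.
Answer: 0x24 0x48 0x90 0x27 0x4E 0x9C 0x3F 0x7E

Derivation:
After byte 1 (0xBC): reg=0x91
After byte 2 (0xAF): reg=0xBA
After byte 3 (0x5B): reg=0xA9
After byte 4 (0xCD): reg=0x3B
After byte 5 (0xA8): reg=0xF0
Register before byte 6: 0xF0
After XOR with byte 0xE2: 0x12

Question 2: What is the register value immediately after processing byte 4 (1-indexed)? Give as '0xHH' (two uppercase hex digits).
Answer: 0x3B

Derivation:
After byte 1 (0xBC): reg=0x91
After byte 2 (0xAF): reg=0xBA
After byte 3 (0x5B): reg=0xA9
After byte 4 (0xCD): reg=0x3B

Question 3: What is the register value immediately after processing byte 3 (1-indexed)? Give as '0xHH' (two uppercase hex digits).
After byte 1 (0xBC): reg=0x91
After byte 2 (0xAF): reg=0xBA
After byte 3 (0x5B): reg=0xA9

Answer: 0xA9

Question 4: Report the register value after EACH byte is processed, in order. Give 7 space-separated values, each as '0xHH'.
0x91 0xBA 0xA9 0x3B 0xF0 0x7E 0x21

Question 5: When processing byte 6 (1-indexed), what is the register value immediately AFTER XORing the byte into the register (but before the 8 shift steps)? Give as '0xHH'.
Answer: 0x12

Derivation:
Register before byte 6: 0xF0
Byte 6: 0xE2
0xF0 XOR 0xE2 = 0x12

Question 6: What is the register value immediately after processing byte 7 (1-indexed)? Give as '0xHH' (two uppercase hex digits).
Answer: 0x21

Derivation:
After byte 1 (0xBC): reg=0x91
After byte 2 (0xAF): reg=0xBA
After byte 3 (0x5B): reg=0xA9
After byte 4 (0xCD): reg=0x3B
After byte 5 (0xA8): reg=0xF0
After byte 6 (0xE2): reg=0x7E
After byte 7 (0xC6): reg=0x21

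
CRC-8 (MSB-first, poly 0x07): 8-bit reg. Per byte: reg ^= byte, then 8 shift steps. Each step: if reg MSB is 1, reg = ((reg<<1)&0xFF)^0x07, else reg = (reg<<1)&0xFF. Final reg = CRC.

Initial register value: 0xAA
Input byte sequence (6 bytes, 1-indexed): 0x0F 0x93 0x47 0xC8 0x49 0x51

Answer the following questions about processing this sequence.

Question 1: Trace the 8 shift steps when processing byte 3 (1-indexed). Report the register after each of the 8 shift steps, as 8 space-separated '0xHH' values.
After byte 1 (0x0F): reg=0x72
After byte 2 (0x93): reg=0xA9
Register before byte 3: 0xA9
After XOR with byte 0x47: 0xEE

Answer: 0xDB 0xB1 0x65 0xCA 0x93 0x21 0x42 0x84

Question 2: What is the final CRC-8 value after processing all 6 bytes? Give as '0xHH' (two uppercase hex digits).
After byte 1 (0x0F): reg=0x72
After byte 2 (0x93): reg=0xA9
After byte 3 (0x47): reg=0x84
After byte 4 (0xC8): reg=0xE3
After byte 5 (0x49): reg=0x5F
After byte 6 (0x51): reg=0x2A

Answer: 0x2A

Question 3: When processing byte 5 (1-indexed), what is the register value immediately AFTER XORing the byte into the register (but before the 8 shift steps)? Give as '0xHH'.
Register before byte 5: 0xE3
Byte 5: 0x49
0xE3 XOR 0x49 = 0xAA

Answer: 0xAA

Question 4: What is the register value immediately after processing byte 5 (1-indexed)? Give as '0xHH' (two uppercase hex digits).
After byte 1 (0x0F): reg=0x72
After byte 2 (0x93): reg=0xA9
After byte 3 (0x47): reg=0x84
After byte 4 (0xC8): reg=0xE3
After byte 5 (0x49): reg=0x5F

Answer: 0x5F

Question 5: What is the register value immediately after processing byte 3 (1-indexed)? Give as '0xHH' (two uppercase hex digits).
Answer: 0x84

Derivation:
After byte 1 (0x0F): reg=0x72
After byte 2 (0x93): reg=0xA9
After byte 3 (0x47): reg=0x84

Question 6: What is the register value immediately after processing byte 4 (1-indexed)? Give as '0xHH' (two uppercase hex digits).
Answer: 0xE3

Derivation:
After byte 1 (0x0F): reg=0x72
After byte 2 (0x93): reg=0xA9
After byte 3 (0x47): reg=0x84
After byte 4 (0xC8): reg=0xE3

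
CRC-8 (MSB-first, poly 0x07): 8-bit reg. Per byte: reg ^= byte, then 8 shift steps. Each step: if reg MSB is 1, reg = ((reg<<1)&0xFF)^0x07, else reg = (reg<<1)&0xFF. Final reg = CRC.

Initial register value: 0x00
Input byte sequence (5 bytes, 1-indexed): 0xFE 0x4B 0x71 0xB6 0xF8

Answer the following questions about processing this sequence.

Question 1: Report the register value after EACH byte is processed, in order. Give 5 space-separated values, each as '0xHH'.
0xF4 0x34 0xDC 0x11 0x91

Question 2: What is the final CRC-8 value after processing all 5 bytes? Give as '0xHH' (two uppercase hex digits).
Answer: 0x91

Derivation:
After byte 1 (0xFE): reg=0xF4
After byte 2 (0x4B): reg=0x34
After byte 3 (0x71): reg=0xDC
After byte 4 (0xB6): reg=0x11
After byte 5 (0xF8): reg=0x91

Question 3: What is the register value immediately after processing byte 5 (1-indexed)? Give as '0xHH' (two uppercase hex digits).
After byte 1 (0xFE): reg=0xF4
After byte 2 (0x4B): reg=0x34
After byte 3 (0x71): reg=0xDC
After byte 4 (0xB6): reg=0x11
After byte 5 (0xF8): reg=0x91

Answer: 0x91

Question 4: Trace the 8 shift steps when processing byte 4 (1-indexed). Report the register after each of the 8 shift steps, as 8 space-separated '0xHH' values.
After byte 1 (0xFE): reg=0xF4
After byte 2 (0x4B): reg=0x34
After byte 3 (0x71): reg=0xDC
Register before byte 4: 0xDC
After XOR with byte 0xB6: 0x6A

Answer: 0xD4 0xAF 0x59 0xB2 0x63 0xC6 0x8B 0x11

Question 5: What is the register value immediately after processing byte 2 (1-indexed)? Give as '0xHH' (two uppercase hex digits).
After byte 1 (0xFE): reg=0xF4
After byte 2 (0x4B): reg=0x34

Answer: 0x34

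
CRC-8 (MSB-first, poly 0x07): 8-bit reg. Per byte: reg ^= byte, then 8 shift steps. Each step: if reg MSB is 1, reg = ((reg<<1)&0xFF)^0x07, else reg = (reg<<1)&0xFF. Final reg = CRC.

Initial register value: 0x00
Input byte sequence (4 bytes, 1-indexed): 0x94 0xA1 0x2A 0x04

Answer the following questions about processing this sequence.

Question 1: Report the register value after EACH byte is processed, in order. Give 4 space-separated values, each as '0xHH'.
0xE5 0xDB 0xD9 0x1D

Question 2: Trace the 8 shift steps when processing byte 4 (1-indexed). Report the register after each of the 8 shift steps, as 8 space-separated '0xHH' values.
Answer: 0xBD 0x7D 0xFA 0xF3 0xE1 0xC5 0x8D 0x1D

Derivation:
After byte 1 (0x94): reg=0xE5
After byte 2 (0xA1): reg=0xDB
After byte 3 (0x2A): reg=0xD9
Register before byte 4: 0xD9
After XOR with byte 0x04: 0xDD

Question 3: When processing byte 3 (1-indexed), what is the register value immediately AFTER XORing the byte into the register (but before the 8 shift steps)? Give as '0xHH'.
Register before byte 3: 0xDB
Byte 3: 0x2A
0xDB XOR 0x2A = 0xF1

Answer: 0xF1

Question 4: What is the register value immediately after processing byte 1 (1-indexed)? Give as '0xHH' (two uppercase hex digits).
After byte 1 (0x94): reg=0xE5

Answer: 0xE5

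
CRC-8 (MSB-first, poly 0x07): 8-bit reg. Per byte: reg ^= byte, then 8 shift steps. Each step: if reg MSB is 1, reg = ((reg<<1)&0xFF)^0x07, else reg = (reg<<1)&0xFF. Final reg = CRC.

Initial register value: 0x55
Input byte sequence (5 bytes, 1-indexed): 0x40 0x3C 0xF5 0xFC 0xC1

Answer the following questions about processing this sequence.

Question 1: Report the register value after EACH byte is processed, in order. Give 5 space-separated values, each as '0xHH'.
0x6B 0xA2 0xA2 0x9D 0x93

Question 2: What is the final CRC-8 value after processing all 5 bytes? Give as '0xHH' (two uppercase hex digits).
Answer: 0x93

Derivation:
After byte 1 (0x40): reg=0x6B
After byte 2 (0x3C): reg=0xA2
After byte 3 (0xF5): reg=0xA2
After byte 4 (0xFC): reg=0x9D
After byte 5 (0xC1): reg=0x93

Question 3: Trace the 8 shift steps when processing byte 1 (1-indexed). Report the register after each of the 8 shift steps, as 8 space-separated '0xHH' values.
Register before byte 1: 0x55
After XOR with byte 0x40: 0x15

Answer: 0x2A 0x54 0xA8 0x57 0xAE 0x5B 0xB6 0x6B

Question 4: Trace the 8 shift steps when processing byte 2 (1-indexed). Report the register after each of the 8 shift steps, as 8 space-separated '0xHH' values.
After byte 1 (0x40): reg=0x6B
Register before byte 2: 0x6B
After XOR with byte 0x3C: 0x57

Answer: 0xAE 0x5B 0xB6 0x6B 0xD6 0xAB 0x51 0xA2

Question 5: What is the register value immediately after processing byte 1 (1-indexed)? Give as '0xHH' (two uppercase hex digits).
Answer: 0x6B

Derivation:
After byte 1 (0x40): reg=0x6B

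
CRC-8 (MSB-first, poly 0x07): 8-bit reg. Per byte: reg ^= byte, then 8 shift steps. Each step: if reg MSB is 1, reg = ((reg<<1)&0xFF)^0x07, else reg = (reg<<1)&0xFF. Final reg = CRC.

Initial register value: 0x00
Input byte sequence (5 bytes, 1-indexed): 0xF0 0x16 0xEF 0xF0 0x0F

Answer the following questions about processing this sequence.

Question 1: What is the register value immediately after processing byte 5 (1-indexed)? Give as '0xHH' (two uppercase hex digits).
Answer: 0xAA

Derivation:
After byte 1 (0xF0): reg=0xDE
After byte 2 (0x16): reg=0x76
After byte 3 (0xEF): reg=0xC6
After byte 4 (0xF0): reg=0x82
After byte 5 (0x0F): reg=0xAA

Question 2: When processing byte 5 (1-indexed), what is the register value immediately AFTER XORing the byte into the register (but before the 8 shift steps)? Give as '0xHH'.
Register before byte 5: 0x82
Byte 5: 0x0F
0x82 XOR 0x0F = 0x8D

Answer: 0x8D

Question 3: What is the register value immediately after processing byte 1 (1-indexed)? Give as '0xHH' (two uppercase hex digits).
After byte 1 (0xF0): reg=0xDE

Answer: 0xDE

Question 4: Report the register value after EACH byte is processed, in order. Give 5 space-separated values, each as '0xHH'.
0xDE 0x76 0xC6 0x82 0xAA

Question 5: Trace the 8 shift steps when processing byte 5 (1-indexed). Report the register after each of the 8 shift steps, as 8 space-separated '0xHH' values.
Answer: 0x1D 0x3A 0x74 0xE8 0xD7 0xA9 0x55 0xAA

Derivation:
After byte 1 (0xF0): reg=0xDE
After byte 2 (0x16): reg=0x76
After byte 3 (0xEF): reg=0xC6
After byte 4 (0xF0): reg=0x82
Register before byte 5: 0x82
After XOR with byte 0x0F: 0x8D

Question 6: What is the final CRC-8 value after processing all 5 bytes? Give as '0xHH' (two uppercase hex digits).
Answer: 0xAA

Derivation:
After byte 1 (0xF0): reg=0xDE
After byte 2 (0x16): reg=0x76
After byte 3 (0xEF): reg=0xC6
After byte 4 (0xF0): reg=0x82
After byte 5 (0x0F): reg=0xAA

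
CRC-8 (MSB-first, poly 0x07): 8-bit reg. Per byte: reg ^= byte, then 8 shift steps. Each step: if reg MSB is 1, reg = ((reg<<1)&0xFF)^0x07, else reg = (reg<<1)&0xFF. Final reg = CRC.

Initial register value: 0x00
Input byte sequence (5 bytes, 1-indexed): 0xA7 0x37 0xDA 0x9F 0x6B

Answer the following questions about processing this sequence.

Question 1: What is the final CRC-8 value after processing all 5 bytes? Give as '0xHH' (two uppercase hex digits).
Answer: 0x8D

Derivation:
After byte 1 (0xA7): reg=0x7C
After byte 2 (0x37): reg=0xF6
After byte 3 (0xDA): reg=0xC4
After byte 4 (0x9F): reg=0x86
After byte 5 (0x6B): reg=0x8D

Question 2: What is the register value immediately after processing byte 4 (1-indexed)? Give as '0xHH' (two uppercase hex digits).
After byte 1 (0xA7): reg=0x7C
After byte 2 (0x37): reg=0xF6
After byte 3 (0xDA): reg=0xC4
After byte 4 (0x9F): reg=0x86

Answer: 0x86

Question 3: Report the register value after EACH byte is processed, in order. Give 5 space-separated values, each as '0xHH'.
0x7C 0xF6 0xC4 0x86 0x8D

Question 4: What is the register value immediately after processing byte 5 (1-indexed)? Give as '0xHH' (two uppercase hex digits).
Answer: 0x8D

Derivation:
After byte 1 (0xA7): reg=0x7C
After byte 2 (0x37): reg=0xF6
After byte 3 (0xDA): reg=0xC4
After byte 4 (0x9F): reg=0x86
After byte 5 (0x6B): reg=0x8D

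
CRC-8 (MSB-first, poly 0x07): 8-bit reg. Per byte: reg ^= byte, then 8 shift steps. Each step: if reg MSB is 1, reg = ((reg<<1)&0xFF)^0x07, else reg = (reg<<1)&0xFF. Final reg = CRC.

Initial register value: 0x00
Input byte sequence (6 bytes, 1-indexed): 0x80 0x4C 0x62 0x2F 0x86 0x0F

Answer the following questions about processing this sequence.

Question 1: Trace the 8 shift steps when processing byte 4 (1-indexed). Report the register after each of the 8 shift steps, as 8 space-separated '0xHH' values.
After byte 1 (0x80): reg=0x89
After byte 2 (0x4C): reg=0x55
After byte 3 (0x62): reg=0x85
Register before byte 4: 0x85
After XOR with byte 0x2F: 0xAA

Answer: 0x53 0xA6 0x4B 0x96 0x2B 0x56 0xAC 0x5F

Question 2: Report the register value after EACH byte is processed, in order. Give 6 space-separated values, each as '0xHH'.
0x89 0x55 0x85 0x5F 0x01 0x2A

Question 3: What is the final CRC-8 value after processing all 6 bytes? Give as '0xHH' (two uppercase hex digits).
After byte 1 (0x80): reg=0x89
After byte 2 (0x4C): reg=0x55
After byte 3 (0x62): reg=0x85
After byte 4 (0x2F): reg=0x5F
After byte 5 (0x86): reg=0x01
After byte 6 (0x0F): reg=0x2A

Answer: 0x2A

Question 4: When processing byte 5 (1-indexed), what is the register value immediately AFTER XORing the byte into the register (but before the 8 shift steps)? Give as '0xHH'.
Answer: 0xD9

Derivation:
Register before byte 5: 0x5F
Byte 5: 0x86
0x5F XOR 0x86 = 0xD9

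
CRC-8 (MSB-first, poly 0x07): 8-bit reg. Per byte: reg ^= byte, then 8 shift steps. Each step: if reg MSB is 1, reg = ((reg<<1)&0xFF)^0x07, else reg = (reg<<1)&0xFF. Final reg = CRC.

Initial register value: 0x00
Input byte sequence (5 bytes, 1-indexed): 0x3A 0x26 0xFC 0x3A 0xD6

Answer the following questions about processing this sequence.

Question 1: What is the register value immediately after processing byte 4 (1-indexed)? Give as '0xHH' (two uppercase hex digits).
Answer: 0x45

Derivation:
After byte 1 (0x3A): reg=0xA6
After byte 2 (0x26): reg=0x89
After byte 3 (0xFC): reg=0x4C
After byte 4 (0x3A): reg=0x45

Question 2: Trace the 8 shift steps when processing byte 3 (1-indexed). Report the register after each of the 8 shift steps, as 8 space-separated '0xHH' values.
After byte 1 (0x3A): reg=0xA6
After byte 2 (0x26): reg=0x89
Register before byte 3: 0x89
After XOR with byte 0xFC: 0x75

Answer: 0xEA 0xD3 0xA1 0x45 0x8A 0x13 0x26 0x4C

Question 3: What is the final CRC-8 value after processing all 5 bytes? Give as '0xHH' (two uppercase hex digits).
After byte 1 (0x3A): reg=0xA6
After byte 2 (0x26): reg=0x89
After byte 3 (0xFC): reg=0x4C
After byte 4 (0x3A): reg=0x45
After byte 5 (0xD6): reg=0xF0

Answer: 0xF0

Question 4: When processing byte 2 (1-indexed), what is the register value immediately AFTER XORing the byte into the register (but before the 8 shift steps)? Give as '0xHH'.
Answer: 0x80

Derivation:
Register before byte 2: 0xA6
Byte 2: 0x26
0xA6 XOR 0x26 = 0x80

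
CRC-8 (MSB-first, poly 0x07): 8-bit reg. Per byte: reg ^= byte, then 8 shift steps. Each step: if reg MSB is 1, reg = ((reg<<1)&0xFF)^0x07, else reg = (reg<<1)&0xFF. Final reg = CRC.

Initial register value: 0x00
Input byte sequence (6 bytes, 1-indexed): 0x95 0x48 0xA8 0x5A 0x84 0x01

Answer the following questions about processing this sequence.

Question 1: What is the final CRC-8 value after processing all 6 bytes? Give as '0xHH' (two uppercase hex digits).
Answer: 0x27

Derivation:
After byte 1 (0x95): reg=0xE2
After byte 2 (0x48): reg=0x5F
After byte 3 (0xA8): reg=0xCB
After byte 4 (0x5A): reg=0xFE
After byte 5 (0x84): reg=0x61
After byte 6 (0x01): reg=0x27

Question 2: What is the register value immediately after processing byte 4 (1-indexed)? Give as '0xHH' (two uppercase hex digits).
After byte 1 (0x95): reg=0xE2
After byte 2 (0x48): reg=0x5F
After byte 3 (0xA8): reg=0xCB
After byte 4 (0x5A): reg=0xFE

Answer: 0xFE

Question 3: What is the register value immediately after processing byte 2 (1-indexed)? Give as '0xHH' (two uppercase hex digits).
After byte 1 (0x95): reg=0xE2
After byte 2 (0x48): reg=0x5F

Answer: 0x5F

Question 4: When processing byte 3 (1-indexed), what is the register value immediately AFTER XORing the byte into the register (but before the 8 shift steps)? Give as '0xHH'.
Answer: 0xF7

Derivation:
Register before byte 3: 0x5F
Byte 3: 0xA8
0x5F XOR 0xA8 = 0xF7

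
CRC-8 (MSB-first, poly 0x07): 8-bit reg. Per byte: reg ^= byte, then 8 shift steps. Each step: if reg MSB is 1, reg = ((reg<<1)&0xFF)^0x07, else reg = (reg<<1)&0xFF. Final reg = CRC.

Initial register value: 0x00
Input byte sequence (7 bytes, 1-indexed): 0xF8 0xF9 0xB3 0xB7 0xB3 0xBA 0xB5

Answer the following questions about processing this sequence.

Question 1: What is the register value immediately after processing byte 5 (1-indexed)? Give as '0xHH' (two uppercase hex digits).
After byte 1 (0xF8): reg=0xE6
After byte 2 (0xF9): reg=0x5D
After byte 3 (0xB3): reg=0x84
After byte 4 (0xB7): reg=0x99
After byte 5 (0xB3): reg=0xD6

Answer: 0xD6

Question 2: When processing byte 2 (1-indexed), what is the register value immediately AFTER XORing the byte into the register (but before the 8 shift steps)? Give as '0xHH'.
Answer: 0x1F

Derivation:
Register before byte 2: 0xE6
Byte 2: 0xF9
0xE6 XOR 0xF9 = 0x1F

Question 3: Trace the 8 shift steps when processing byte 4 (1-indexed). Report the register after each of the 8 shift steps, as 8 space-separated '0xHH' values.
After byte 1 (0xF8): reg=0xE6
After byte 2 (0xF9): reg=0x5D
After byte 3 (0xB3): reg=0x84
Register before byte 4: 0x84
After XOR with byte 0xB7: 0x33

Answer: 0x66 0xCC 0x9F 0x39 0x72 0xE4 0xCF 0x99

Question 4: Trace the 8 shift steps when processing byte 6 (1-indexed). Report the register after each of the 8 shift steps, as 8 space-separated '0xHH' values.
After byte 1 (0xF8): reg=0xE6
After byte 2 (0xF9): reg=0x5D
After byte 3 (0xB3): reg=0x84
After byte 4 (0xB7): reg=0x99
After byte 5 (0xB3): reg=0xD6
Register before byte 6: 0xD6
After XOR with byte 0xBA: 0x6C

Answer: 0xD8 0xB7 0x69 0xD2 0xA3 0x41 0x82 0x03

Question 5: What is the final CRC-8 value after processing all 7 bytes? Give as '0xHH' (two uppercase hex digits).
Answer: 0x0B

Derivation:
After byte 1 (0xF8): reg=0xE6
After byte 2 (0xF9): reg=0x5D
After byte 3 (0xB3): reg=0x84
After byte 4 (0xB7): reg=0x99
After byte 5 (0xB3): reg=0xD6
After byte 6 (0xBA): reg=0x03
After byte 7 (0xB5): reg=0x0B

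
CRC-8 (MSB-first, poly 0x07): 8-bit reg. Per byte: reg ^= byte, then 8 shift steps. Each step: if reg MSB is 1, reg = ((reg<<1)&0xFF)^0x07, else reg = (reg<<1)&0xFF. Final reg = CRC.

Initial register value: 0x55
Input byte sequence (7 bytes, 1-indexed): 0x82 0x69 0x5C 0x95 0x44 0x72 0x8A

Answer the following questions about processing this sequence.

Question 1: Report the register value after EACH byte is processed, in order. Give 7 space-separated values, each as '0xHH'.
0x2B 0xC9 0xE2 0x42 0x12 0x27 0x4A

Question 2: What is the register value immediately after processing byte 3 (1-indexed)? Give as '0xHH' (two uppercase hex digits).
After byte 1 (0x82): reg=0x2B
After byte 2 (0x69): reg=0xC9
After byte 3 (0x5C): reg=0xE2

Answer: 0xE2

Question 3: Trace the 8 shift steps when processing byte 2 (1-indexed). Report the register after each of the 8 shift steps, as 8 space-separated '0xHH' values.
Answer: 0x84 0x0F 0x1E 0x3C 0x78 0xF0 0xE7 0xC9

Derivation:
After byte 1 (0x82): reg=0x2B
Register before byte 2: 0x2B
After XOR with byte 0x69: 0x42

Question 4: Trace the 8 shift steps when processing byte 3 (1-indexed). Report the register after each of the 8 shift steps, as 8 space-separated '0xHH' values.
After byte 1 (0x82): reg=0x2B
After byte 2 (0x69): reg=0xC9
Register before byte 3: 0xC9
After XOR with byte 0x5C: 0x95

Answer: 0x2D 0x5A 0xB4 0x6F 0xDE 0xBB 0x71 0xE2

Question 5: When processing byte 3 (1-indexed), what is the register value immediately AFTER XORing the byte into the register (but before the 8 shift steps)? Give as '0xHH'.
Answer: 0x95

Derivation:
Register before byte 3: 0xC9
Byte 3: 0x5C
0xC9 XOR 0x5C = 0x95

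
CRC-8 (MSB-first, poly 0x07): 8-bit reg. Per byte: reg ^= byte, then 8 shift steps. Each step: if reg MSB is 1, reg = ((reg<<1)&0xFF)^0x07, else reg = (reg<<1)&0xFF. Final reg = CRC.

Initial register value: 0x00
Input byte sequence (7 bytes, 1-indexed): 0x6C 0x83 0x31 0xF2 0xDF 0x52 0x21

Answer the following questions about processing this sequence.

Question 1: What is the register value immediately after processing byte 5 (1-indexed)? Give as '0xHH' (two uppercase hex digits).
Answer: 0x96

Derivation:
After byte 1 (0x6C): reg=0x03
After byte 2 (0x83): reg=0x89
After byte 3 (0x31): reg=0x21
After byte 4 (0xF2): reg=0x37
After byte 5 (0xDF): reg=0x96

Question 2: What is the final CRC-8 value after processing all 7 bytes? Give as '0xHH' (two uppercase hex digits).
Answer: 0x5E

Derivation:
After byte 1 (0x6C): reg=0x03
After byte 2 (0x83): reg=0x89
After byte 3 (0x31): reg=0x21
After byte 4 (0xF2): reg=0x37
After byte 5 (0xDF): reg=0x96
After byte 6 (0x52): reg=0x52
After byte 7 (0x21): reg=0x5E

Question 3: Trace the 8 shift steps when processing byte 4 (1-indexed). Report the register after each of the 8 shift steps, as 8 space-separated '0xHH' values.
After byte 1 (0x6C): reg=0x03
After byte 2 (0x83): reg=0x89
After byte 3 (0x31): reg=0x21
Register before byte 4: 0x21
After XOR with byte 0xF2: 0xD3

Answer: 0xA1 0x45 0x8A 0x13 0x26 0x4C 0x98 0x37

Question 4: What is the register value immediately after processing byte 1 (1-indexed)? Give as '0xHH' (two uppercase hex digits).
After byte 1 (0x6C): reg=0x03

Answer: 0x03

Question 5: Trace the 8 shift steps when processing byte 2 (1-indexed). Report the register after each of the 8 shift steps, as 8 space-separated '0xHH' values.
Answer: 0x07 0x0E 0x1C 0x38 0x70 0xE0 0xC7 0x89

Derivation:
After byte 1 (0x6C): reg=0x03
Register before byte 2: 0x03
After XOR with byte 0x83: 0x80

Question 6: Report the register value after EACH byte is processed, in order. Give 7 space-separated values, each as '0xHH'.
0x03 0x89 0x21 0x37 0x96 0x52 0x5E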